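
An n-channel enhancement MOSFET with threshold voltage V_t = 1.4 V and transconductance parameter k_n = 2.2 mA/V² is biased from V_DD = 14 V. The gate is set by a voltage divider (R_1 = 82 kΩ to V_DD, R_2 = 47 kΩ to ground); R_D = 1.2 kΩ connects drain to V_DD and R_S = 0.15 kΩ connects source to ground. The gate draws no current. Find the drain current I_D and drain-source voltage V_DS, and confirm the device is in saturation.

I_D ≈ 7.4 mA, V_DS ≈ 4 V

V_G = V_DD·R_2/(R_1+R_2) = 14×47/129 = 5.1 V.
Assume saturation: I_D = (k_n/2)(V_GS − V_t)² with V_GS = V_G − I_D·R_S = 5.1 − 0.15·I_D.
Substituting gives 0.0248·I_D² − 2.22·I_D + 15.1 = 0, with roots I_D = 7.39 or 82.4 mA.
The root I_D = 82.4 mA gives V_GS = -7.25 V ≤ V_t, so take I_D = 7.39 mA.
Then V_GS = 3.99 V and V_DS = V_DD − I_D(R_D+R_S) = 14 − 7.39×1.35 = 4.02 V.
Saturation requires V_DS ≥ V_GS − V_t = 2.59 V; 4.02 ≥ 2.59 ✓.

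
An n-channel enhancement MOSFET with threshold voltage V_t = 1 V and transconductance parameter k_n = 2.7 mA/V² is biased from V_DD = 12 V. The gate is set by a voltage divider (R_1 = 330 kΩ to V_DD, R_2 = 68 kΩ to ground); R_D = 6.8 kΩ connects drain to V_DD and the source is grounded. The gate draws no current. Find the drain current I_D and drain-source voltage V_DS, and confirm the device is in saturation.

I_D ≈ 1.5 mA, V_DS ≈ 1.9 V

V_G = V_DD·R_2/(R_1+R_2) = 12×68/398 = 2.05 V. With the source grounded, V_GS = V_G = 2.05 V.
Assume saturation: I_D = (k_n/2)(V_GS − V_t)² = (2.7/2)×(2.05 − 1)² = 1.35×1.05² = 1.49 mA.
V_DS = V_DD − I_D·R_D = 12 − 1.49×6.8 = 1.87 V.
Saturation requires V_DS ≥ V_GS − V_t = 1.05 V; 1.87 ≥ 1.05 ✓.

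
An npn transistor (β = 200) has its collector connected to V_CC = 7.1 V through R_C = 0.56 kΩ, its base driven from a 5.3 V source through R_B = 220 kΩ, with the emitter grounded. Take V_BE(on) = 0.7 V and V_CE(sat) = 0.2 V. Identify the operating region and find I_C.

active; I_C ≈ 4.2 mA

Assume active. Base-emitter loop: I_B = (V_BB − V_BE)/R_B = (5.3 − 0.7)/220 = 0.0209 mA.
I_C = β·I_B = 200×0.0209 = 4.18 mA.
V_CE = V_CC − I_C·R_C = 7.1 − 4.18×0.56 = 4.76 V > V_CE(sat), so the active-region assumption holds.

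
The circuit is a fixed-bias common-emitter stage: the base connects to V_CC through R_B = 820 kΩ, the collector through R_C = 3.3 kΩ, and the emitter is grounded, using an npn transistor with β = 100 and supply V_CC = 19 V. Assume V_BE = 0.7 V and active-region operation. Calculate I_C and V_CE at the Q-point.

Base loop: V_CC = I_B·R_B + V_BE, so I_B = (19 − 0.7)/820 kΩ = 0.0223 mA.
In the active region I_C = β·I_B = 100 × 0.0223 = 2.23 mA.
Collector loop: V_CE = V_CC − I_C·R_C = 19 − 2.23×3.3 = 11.6 V.
Since V_CE = 11.6 V > V_CE(sat) ≈ 0.2 V, the transistor is in the active region as assumed.

I_C ≈ 2.2 mA, V_CE ≈ 12 V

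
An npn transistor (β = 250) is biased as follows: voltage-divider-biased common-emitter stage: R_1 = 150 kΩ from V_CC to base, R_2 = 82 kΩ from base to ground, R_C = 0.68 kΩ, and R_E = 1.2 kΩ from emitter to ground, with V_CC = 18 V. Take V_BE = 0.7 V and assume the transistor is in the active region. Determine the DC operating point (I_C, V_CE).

I_C ≈ 4 mA, V_CE ≈ 10 V

Thevenize the base divider: V_Th = V_CC·R_2/(R_1+R_2) = 18×82/232 = 6.36 V, R_Th = R_1‖R_2 = 53 kΩ.
Base-emitter loop: V_Th = I_B·R_Th + V_BE + (β+1)I_B·R_E, so I_B = (6.36 − 0.7) / (53 + 251×1.2) = 0.016 mA.
I_C = β·I_B = 250×0.016 = 4 mA, and I_E = (β+1)I_B = 4.01 mA.
V_CE = V_CC − I_C·R_C − I_E·R_E = 18 − 4×0.68 − 4.01×1.2 = 10.5 V.
V_CE = 10.5 V > 0.2 V confirms active-region operation.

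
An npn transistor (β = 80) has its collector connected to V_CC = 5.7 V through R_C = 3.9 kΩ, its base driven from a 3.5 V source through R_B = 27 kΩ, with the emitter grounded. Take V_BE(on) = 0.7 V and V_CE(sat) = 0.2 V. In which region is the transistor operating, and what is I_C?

Assume active: I_B = (3.5 − 0.7)/27 = 0.104 mA, giving I_C = β·I_B = 8.3 mA.
But then V_CE = 5.7 − 8.3×3.9 = -26.7 V < V_CE(sat) = 0.2 V — impossible in the active region.
So the transistor is saturated. With V_CE = 0.2 V, I_C = (V_CC − 0.2)/R_C = 5.5/3.9 = 1.41 mA.
Check: β·I_B = 8.3 mA > I_C = 1.41 mA, confirming saturation.

saturation; I_C ≈ 1.4 mA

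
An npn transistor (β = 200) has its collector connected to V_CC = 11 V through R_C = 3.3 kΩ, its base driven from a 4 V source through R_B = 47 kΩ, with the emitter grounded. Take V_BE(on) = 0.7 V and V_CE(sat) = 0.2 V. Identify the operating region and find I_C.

saturation; I_C ≈ 3.3 mA

Assume active: I_B = (4 − 0.7)/47 = 0.0702 mA, giving I_C = β·I_B = 14 mA.
But then V_CE = 11 − 14×3.3 = -35.3 V < V_CE(sat) = 0.2 V — impossible in the active region.
So the transistor is saturated. With V_CE = 0.2 V, I_C = (V_CC − 0.2)/R_C = 10.8/3.3 = 3.27 mA.
Check: β·I_B = 14 mA > I_C = 3.27 mA, confirming saturation.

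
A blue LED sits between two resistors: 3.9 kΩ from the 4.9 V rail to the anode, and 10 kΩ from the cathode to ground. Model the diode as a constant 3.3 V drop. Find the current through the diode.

I ≈ 0.12 mA

The two resistors are in series with the diode, so KVL gives 4.9 = I·3.9 + 3.3 + I·10.
I = (4.9 − 3.3) / (3.9 + 10) kΩ = 1.6 / 13.9 = 0.115 mA.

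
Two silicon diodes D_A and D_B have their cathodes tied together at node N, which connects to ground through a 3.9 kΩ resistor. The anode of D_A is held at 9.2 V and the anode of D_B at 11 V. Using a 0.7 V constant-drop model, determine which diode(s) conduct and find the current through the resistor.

Only D_B conducts; I_R ≈ 2.6 mA

Assume both conduct. Then node N would need to be at both 9.2−0.7 = 8.5 V and 11−0.7 = 10.3 V, which is impossible.
Assume only D_B conducts: V_N = 11 − 0.7 = 10.3 V, so I_R = 10.3/3.9 = 2.64 mA.
Check D_A: its anode-to-cathode voltage is 9.2 − 10.3 = -1.1 V < 0.7 V, so it is off. The assumption is consistent.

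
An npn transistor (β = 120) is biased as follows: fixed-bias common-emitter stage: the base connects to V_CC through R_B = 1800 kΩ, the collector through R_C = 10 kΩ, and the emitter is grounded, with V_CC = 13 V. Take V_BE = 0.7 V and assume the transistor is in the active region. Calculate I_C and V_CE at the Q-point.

Base loop: V_CC = I_B·R_B + V_BE, so I_B = (13 − 0.7)/1800 kΩ = 0.00683 mA.
In the active region I_C = β·I_B = 120 × 0.00683 = 0.82 mA.
Collector loop: V_CE = V_CC − I_C·R_C = 13 − 0.82×10 = 4.8 V.
Since V_CE = 4.8 V > V_CE(sat) ≈ 0.2 V, the transistor is in the active region as assumed.

I_C ≈ 0.82 mA, V_CE ≈ 4.8 V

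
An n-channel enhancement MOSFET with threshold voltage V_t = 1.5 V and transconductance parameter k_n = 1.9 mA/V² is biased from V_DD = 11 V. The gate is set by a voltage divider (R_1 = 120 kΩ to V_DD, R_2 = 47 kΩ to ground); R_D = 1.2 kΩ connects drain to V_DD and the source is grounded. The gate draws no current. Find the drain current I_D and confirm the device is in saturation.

V_G = V_DD·R_2/(R_1+R_2) = 11×47/167 = 3.1 V. With the source grounded, V_GS = V_G = 3.1 V.
Assume saturation: I_D = (k_n/2)(V_GS − V_t)² = (1.9/2)×(3.1 − 1.5)² = 0.95×1.6² = 2.42 mA.
V_DS = V_DD − I_D·R_D = 11 − 2.42×1.2 = 8.1 V.
Saturation requires V_DS ≥ V_GS − V_t = 1.6 V; 8.1 ≥ 1.6 ✓.

I_D ≈ 2.4 mA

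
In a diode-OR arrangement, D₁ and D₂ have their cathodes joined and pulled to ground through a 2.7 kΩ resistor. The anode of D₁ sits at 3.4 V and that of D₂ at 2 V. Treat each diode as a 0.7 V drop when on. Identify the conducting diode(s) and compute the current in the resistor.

Only D₁ conducts; I_R ≈ 1 mA

Assume both conduct. Then node N would need to be at both 3.4−0.7 = 2.7 V and 2−0.7 = 1.3 V, which is impossible.
Assume only D₁ conducts: V_N = 3.4 − 0.7 = 2.7 V, so I_R = 2.7/2.7 = 1 mA.
Check D₂: its anode-to-cathode voltage is 2 − 2.7 = -0.7 V < 0.7 V, so it is off. The assumption is consistent.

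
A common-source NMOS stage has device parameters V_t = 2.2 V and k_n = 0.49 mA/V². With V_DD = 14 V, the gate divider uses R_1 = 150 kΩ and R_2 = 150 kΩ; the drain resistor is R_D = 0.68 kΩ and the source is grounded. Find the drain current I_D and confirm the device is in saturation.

I_D ≈ 5.6 mA

V_G = V_DD·R_2/(R_1+R_2) = 14×150/300 = 7 V. With the source grounded, V_GS = V_G = 7 V.
Assume saturation: I_D = (k_n/2)(V_GS − V_t)² = (0.49/2)×(7 − 2.2)² = 0.245×4.8² = 5.64 mA.
V_DS = V_DD − I_D·R_D = 14 − 5.64×0.68 = 10.2 V.
Saturation requires V_DS ≥ V_GS − V_t = 4.8 V; 10.2 ≥ 4.8 ✓.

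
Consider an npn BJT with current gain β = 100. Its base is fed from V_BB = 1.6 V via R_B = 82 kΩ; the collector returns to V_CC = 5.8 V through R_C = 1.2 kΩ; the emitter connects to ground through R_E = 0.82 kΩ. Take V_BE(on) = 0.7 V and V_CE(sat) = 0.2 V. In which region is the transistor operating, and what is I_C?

Assume active. Base-emitter loop: I_B = (V_BB − V_BE)/(R_B + (β+1)R_E) = (1.6 − 0.7)/(82 + 101×0.82) = 0.00546 mA.
I_C = β·I_B = 100×0.00546 = 0.546 mA.
V_CE = V_CC − I_C·R_C − I_E·R_E = 5.8 − 0.546×1.2 − 0.552×0.82 = 4.69 V > V_CE(sat), so the active-region assumption holds.

active; I_C ≈ 0.55 mA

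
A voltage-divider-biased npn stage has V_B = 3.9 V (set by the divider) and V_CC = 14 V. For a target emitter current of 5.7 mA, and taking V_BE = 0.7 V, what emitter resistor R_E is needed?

V_E = V_B − V_BE = 3.9 − 0.7 = 3.2 V.
R_E = V_E / I_E = 3.2 / 5.7 = 0.561 kΩ.

R_E ≈ 0.56 kΩ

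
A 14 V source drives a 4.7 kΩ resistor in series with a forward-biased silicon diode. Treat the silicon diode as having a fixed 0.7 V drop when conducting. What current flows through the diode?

KVL around the loop: 14 = V_D + I·R = 0.7 + I × 4.7 kΩ.
So I = (14 − 0.7) / 4.7 kΩ = 13.3 / 4.7 = 2.83 mA.

I ≈ 2.8 mA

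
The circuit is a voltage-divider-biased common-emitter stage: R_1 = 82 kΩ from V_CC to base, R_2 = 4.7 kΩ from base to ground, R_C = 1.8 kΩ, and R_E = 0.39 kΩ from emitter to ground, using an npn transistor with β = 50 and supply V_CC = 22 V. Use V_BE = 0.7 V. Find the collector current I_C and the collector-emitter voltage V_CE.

I_C ≈ 1 mA, V_CE ≈ 20 V

Thevenize the base divider: V_Th = V_CC·R_2/(R_1+R_2) = 22×4.7/86.7 = 1.19 V, R_Th = R_1‖R_2 = 4.45 kΩ.
Base-emitter loop: V_Th = I_B·R_Th + V_BE + (β+1)I_B·R_E, so I_B = (1.19 − 0.7) / (4.45 + 51×0.39) = 0.0202 mA.
I_C = β·I_B = 50×0.0202 = 1.01 mA, and I_E = (β+1)I_B = 1.03 mA.
V_CE = V_CC − I_C·R_C − I_E·R_E = 22 − 1.01×1.8 − 1.03×0.39 = 19.8 V.
V_CE = 19.8 V > 0.2 V confirms active-region operation.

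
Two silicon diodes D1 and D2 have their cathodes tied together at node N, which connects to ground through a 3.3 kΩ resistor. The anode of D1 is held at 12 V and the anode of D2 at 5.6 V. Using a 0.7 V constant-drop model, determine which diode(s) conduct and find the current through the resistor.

Only D1 conducts; I_R ≈ 3.4 mA

Assume both conduct. Then node N would need to be at both 12−0.7 = 11.3 V and 5.6−0.7 = 4.9 V, which is impossible.
Assume only D1 conducts: V_N = 12 − 0.7 = 11.3 V, so I_R = 11.3/3.3 = 3.42 mA.
Check D2: its anode-to-cathode voltage is 5.6 − 11.3 = -5.7 V < 0.7 V, so it is off. The assumption is consistent.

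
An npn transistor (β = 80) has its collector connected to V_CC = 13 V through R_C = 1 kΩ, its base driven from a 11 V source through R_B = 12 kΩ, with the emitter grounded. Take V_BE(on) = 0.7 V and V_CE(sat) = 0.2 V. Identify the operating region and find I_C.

Assume active: I_B = (11 − 0.7)/12 = 0.858 mA, giving I_C = β·I_B = 68.7 mA.
But then V_CE = 13 − 68.7×1 = -55.7 V < V_CE(sat) = 0.2 V — impossible in the active region.
So the transistor is saturated. With V_CE = 0.2 V, I_C = (V_CC − 0.2)/R_C = 12.8/1 = 12.8 mA.
Check: β·I_B = 68.7 mA > I_C = 12.8 mA, confirming saturation.

saturation; I_C ≈ 13 mA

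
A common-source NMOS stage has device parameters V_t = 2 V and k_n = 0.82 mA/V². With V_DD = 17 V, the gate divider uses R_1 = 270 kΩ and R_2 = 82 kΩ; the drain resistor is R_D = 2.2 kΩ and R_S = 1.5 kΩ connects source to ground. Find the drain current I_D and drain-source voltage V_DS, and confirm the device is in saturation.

I_D ≈ 0.54 mA, V_DS ≈ 15 V

V_G = V_DD·R_2/(R_1+R_2) = 17×82/352 = 3.96 V.
Assume saturation: I_D = (k_n/2)(V_GS − V_t)² with V_GS = V_G − I_D·R_S = 3.96 − 1.5·I_D.
Substituting gives 0.922·I_D² − 3.41·I_D + 1.58 = 0, with roots I_D = 0.541 or 3.16 mA.
The root I_D = 3.16 mA gives V_GS = -0.775 V ≤ V_t, so take I_D = 0.541 mA.
Then V_GS = 3.15 V and V_DS = V_DD − I_D(R_D+R_S) = 17 − 0.541×3.7 = 15 V.
Saturation requires V_DS ≥ V_GS − V_t = 1.15 V; 15 ≥ 1.15 ✓.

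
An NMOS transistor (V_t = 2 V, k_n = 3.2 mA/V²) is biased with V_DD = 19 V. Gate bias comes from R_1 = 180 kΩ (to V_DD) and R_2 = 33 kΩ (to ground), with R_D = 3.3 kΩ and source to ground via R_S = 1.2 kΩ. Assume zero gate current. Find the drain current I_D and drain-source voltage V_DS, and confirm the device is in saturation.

V_G = V_DD·R_2/(R_1+R_2) = 19×33/213 = 2.94 V.
Assume saturation: I_D = (k_n/2)(V_GS − V_t)² with V_GS = V_G − I_D·R_S = 2.94 − 1.2·I_D.
Substituting gives 2.3·I_D² − 4.62·I_D + 1.42 = 0, with roots I_D = 0.38 or 1.63 mA.
The root I_D = 1.63 mA gives V_GS = 0.992 V ≤ V_t, so take I_D = 0.38 mA.
Then V_GS = 2.49 V and V_DS = V_DD − I_D(R_D+R_S) = 19 − 0.38×4.5 = 17.3 V.
Saturation requires V_DS ≥ V_GS − V_t = 0.487 V; 17.3 ≥ 0.487 ✓.

I_D ≈ 0.38 mA, V_DS ≈ 17 V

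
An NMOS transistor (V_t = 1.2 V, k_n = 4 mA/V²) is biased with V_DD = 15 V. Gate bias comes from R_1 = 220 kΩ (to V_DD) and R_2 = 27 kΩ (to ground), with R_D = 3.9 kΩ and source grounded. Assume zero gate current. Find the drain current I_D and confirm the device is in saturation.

V_G = V_DD·R_2/(R_1+R_2) = 15×27/247 = 1.64 V. With the source grounded, V_GS = V_G = 1.64 V.
Assume saturation: I_D = (k_n/2)(V_GS − V_t)² = (4/2)×(1.64 − 1.2)² = 2×0.44² = 0.387 mA.
V_DS = V_DD − I_D·R_D = 15 − 0.387×3.9 = 13.5 V.
Saturation requires V_DS ≥ V_GS − V_t = 0.44 V; 13.5 ≥ 0.44 ✓.

I_D ≈ 0.39 mA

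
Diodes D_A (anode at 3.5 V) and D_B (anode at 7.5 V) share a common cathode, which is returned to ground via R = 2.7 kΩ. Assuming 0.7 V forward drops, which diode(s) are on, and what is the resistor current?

Only D_B conducts; I_R ≈ 2.5 mA

Assume both conduct. Then node N would need to be at both 3.5−0.7 = 2.8 V and 7.5−0.7 = 6.8 V, which is impossible.
Assume only D_B conducts: V_N = 7.5 − 0.7 = 6.8 V, so I_R = 6.8/2.7 = 2.52 mA.
Check D_A: its anode-to-cathode voltage is 3.5 − 6.8 = -3.3 V < 0.7 V, so it is off. The assumption is consistent.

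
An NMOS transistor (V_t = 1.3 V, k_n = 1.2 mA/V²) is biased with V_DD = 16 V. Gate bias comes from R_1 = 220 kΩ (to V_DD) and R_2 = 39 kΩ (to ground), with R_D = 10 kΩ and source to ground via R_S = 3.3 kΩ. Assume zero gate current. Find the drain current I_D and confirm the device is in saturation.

V_G = V_DD·R_2/(R_1+R_2) = 16×39/259 = 2.41 V.
Assume saturation: I_D = (k_n/2)(V_GS − V_t)² with V_GS = V_G − I_D·R_S = 2.41 − 3.3·I_D.
Substituting gives 6.53·I_D² − 5.39·I_D + 0.738 = 0, with roots I_D = 0.173 or 0.652 mA.
The root I_D = 0.652 mA gives V_GS = 0.258 V ≤ V_t, so take I_D = 0.173 mA.
Then V_GS = 1.84 V and V_DS = V_DD − I_D(R_D+R_S) = 16 − 0.173×13.3 = 13.7 V.
Saturation requires V_DS ≥ V_GS − V_t = 0.537 V; 13.7 ≥ 0.537 ✓.

I_D ≈ 0.17 mA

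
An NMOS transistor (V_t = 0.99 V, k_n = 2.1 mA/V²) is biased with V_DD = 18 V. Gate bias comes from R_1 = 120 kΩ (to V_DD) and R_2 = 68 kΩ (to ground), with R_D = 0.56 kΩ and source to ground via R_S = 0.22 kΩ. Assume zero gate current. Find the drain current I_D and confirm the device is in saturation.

I_D ≈ 11 mA

V_G = V_DD·R_2/(R_1+R_2) = 18×68/188 = 6.51 V.
Assume saturation: I_D = (k_n/2)(V_GS − V_t)² with V_GS = V_G − I_D·R_S = 6.51 − 0.22·I_D.
Substituting gives 0.0508·I_D² − 3.55·I_D + 32 = 0, with roots I_D = 10.6 or 59.2 mA.
The root I_D = 59.2 mA gives V_GS = -6.52 V ≤ V_t, so take I_D = 10.6 mA.
Then V_GS = 4.17 V and V_DS = V_DD − I_D(R_D+R_S) = 18 − 10.6×0.78 = 9.71 V.
Saturation requires V_DS ≥ V_GS − V_t = 3.18 V; 9.71 ≥ 3.18 ✓.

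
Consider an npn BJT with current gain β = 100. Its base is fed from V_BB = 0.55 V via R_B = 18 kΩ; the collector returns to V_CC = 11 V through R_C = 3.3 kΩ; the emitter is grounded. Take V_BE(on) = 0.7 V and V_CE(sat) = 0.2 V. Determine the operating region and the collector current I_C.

V_BB = 0.55 V ≤ V_BE(on) = 0.7 V, so the base-emitter junction is not forward biased.
The transistor is in cutoff: I_B = I_C = 0.

cutoff; I_C ≈ 0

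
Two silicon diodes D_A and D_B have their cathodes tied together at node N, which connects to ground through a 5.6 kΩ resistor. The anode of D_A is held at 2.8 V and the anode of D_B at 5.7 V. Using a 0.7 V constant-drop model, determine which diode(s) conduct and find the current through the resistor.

Only D_B conducts; I_R ≈ 0.89 mA

Assume both conduct. Then node N would need to be at both 2.8−0.7 = 2.1 V and 5.7−0.7 = 5 V, which is impossible.
Assume only D_B conducts: V_N = 5.7 − 0.7 = 5 V, so I_R = 5/5.6 = 0.893 mA.
Check D_A: its anode-to-cathode voltage is 2.8 − 5 = -2.2 V < 0.7 V, so it is off. The assumption is consistent.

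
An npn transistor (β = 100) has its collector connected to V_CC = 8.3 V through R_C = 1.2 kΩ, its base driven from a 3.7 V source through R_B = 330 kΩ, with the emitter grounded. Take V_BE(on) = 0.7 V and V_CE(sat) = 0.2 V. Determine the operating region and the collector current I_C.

Assume active. Base-emitter loop: I_B = (V_BB − V_BE)/R_B = (3.7 − 0.7)/330 = 0.00909 mA.
I_C = β·I_B = 100×0.00909 = 0.909 mA.
V_CE = V_CC − I_C·R_C = 8.3 − 0.909×1.2 = 7.21 V > V_CE(sat), so the active-region assumption holds.

active; I_C ≈ 0.91 mA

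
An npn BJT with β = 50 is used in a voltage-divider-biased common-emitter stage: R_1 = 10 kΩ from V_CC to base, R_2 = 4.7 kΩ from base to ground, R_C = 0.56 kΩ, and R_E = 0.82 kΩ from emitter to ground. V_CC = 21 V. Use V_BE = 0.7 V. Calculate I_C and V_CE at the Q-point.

Thevenize the base divider: V_Th = V_CC·R_2/(R_1+R_2) = 21×4.7/14.7 = 6.71 V, R_Th = R_1‖R_2 = 3.2 kΩ.
Base-emitter loop: V_Th = I_B·R_Th + V_BE + (β+1)I_B·R_E, so I_B = (6.71 − 0.7) / (3.2 + 51×0.82) = 0.134 mA.
I_C = β·I_B = 50×0.134 = 6.68 mA, and I_E = (β+1)I_B = 6.81 mA.
V_CE = V_CC − I_C·R_C − I_E·R_E = 21 − 6.68×0.56 − 6.81×0.82 = 11.7 V.
V_CE = 11.7 V > 0.2 V confirms active-region operation.

I_C ≈ 6.7 mA, V_CE ≈ 12 V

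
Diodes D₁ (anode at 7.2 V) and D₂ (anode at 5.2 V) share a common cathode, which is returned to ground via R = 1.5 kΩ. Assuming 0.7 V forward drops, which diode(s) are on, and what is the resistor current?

Assume both conduct. Then node N would need to be at both 7.2−0.7 = 6.5 V and 5.2−0.7 = 4.5 V, which is impossible.
Assume only D₁ conducts: V_N = 7.2 − 0.7 = 6.5 V, so I_R = 6.5/1.5 = 4.33 mA.
Check D₂: its anode-to-cathode voltage is 5.2 − 6.5 = -1.3 V < 0.7 V, so it is off. The assumption is consistent.

Only D₁ conducts; I_R ≈ 4.3 mA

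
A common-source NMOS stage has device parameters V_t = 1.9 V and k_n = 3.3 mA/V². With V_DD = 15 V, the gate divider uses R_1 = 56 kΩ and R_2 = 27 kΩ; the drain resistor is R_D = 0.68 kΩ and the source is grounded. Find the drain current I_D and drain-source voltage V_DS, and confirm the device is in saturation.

V_G = V_DD·R_2/(R_1+R_2) = 15×27/83 = 4.88 V. With the source grounded, V_GS = V_G = 4.88 V.
Assume saturation: I_D = (k_n/2)(V_GS − V_t)² = (3.3/2)×(4.88 − 1.9)² = 1.65×2.98² = 14.6 mA.
V_DS = V_DD − I_D·R_D = 15 − 14.6×0.68 = 5.04 V.
Saturation requires V_DS ≥ V_GS − V_t = 2.98 V; 5.04 ≥ 2.98 ✓.

I_D ≈ 15 mA, V_DS ≈ 5 V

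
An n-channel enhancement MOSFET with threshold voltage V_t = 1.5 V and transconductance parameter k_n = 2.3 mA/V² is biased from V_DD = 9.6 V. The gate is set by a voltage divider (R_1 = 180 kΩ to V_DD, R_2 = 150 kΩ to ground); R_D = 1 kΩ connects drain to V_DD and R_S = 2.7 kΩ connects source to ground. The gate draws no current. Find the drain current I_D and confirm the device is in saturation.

V_G = V_DD·R_2/(R_1+R_2) = 9.6×150/330 = 4.36 V.
Assume saturation: I_D = (k_n/2)(V_GS − V_t)² with V_GS = V_G − I_D·R_S = 4.36 − 2.7·I_D.
Substituting gives 8.38·I_D² − 18.8·I_D + 9.43 = 0, with roots I_D = 0.76 or 1.48 mA.
The root I_D = 1.48 mA gives V_GS = 0.365 V ≤ V_t, so take I_D = 0.76 mA.
Then V_GS = 2.31 V and V_DS = V_DD − I_D(R_D+R_S) = 9.6 − 0.76×3.7 = 6.79 V.
Saturation requires V_DS ≥ V_GS − V_t = 0.813 V; 6.79 ≥ 0.813 ✓.

I_D ≈ 0.76 mA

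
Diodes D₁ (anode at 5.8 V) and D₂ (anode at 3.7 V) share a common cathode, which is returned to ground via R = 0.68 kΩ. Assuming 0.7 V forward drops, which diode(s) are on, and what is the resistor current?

Assume both conduct. Then node N would need to be at both 5.8−0.7 = 5.1 V and 3.7−0.7 = 3 V, which is impossible.
Assume only D₁ conducts: V_N = 5.8 − 0.7 = 5.1 V, so I_R = 5.1/0.68 = 7.5 mA.
Check D₂: its anode-to-cathode voltage is 3.7 − 5.1 = -1.4 V < 0.7 V, so it is off. The assumption is consistent.

Only D₁ conducts; I_R ≈ 7.5 mA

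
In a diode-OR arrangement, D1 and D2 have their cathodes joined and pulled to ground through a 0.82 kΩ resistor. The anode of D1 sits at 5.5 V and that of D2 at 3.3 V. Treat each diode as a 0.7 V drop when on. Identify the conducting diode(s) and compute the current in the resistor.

Only D1 conducts; I_R ≈ 5.9 mA

Assume both conduct. Then node N would need to be at both 5.5−0.7 = 4.8 V and 3.3−0.7 = 2.6 V, which is impossible.
Assume only D1 conducts: V_N = 5.5 − 0.7 = 4.8 V, so I_R = 4.8/0.82 = 5.85 mA.
Check D2: its anode-to-cathode voltage is 3.3 − 4.8 = -1.5 V < 0.7 V, so it is off. The assumption is consistent.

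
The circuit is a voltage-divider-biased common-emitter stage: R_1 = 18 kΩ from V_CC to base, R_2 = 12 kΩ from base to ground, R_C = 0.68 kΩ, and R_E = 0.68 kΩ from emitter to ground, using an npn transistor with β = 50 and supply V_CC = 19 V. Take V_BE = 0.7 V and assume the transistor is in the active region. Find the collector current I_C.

Thevenize the base divider: V_Th = V_CC·R_2/(R_1+R_2) = 19×12/30 = 7.6 V, R_Th = R_1‖R_2 = 7.2 kΩ.
Base-emitter loop: V_Th = I_B·R_Th + V_BE + (β+1)I_B·R_E, so I_B = (7.6 − 0.7) / (7.2 + 51×0.68) = 0.165 mA.
I_C = β·I_B = 50×0.165 = 8.24 mA, and I_E = (β+1)I_B = 8.4 mA.
V_CE = V_CC − I_C·R_C − I_E·R_E = 19 − 8.24×0.68 − 8.4×0.68 = 7.68 V.
V_CE = 7.68 V > 0.2 V confirms active-region operation.

I_C ≈ 8.2 mA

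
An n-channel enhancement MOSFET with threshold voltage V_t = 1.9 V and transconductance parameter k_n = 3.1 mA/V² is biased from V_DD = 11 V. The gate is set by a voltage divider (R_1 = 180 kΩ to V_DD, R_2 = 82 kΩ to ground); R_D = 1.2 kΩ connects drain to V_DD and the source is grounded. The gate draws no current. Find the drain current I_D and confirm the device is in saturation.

V_G = V_DD·R_2/(R_1+R_2) = 11×82/262 = 3.44 V. With the source grounded, V_GS = V_G = 3.44 V.
Assume saturation: I_D = (k_n/2)(V_GS − V_t)² = (3.1/2)×(3.44 − 1.9)² = 1.55×1.54² = 3.69 mA.
V_DS = V_DD − I_D·R_D = 11 − 3.69×1.2 = 6.57 V.
Saturation requires V_DS ≥ V_GS − V_t = 1.54 V; 6.57 ≥ 1.54 ✓.

I_D ≈ 3.7 mA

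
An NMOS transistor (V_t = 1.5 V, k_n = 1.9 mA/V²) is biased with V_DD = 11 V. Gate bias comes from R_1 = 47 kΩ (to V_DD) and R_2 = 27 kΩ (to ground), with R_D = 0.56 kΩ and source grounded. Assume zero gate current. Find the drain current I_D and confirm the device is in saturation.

I_D ≈ 6 mA

V_G = V_DD·R_2/(R_1+R_2) = 11×27/74 = 4.01 V. With the source grounded, V_GS = V_G = 4.01 V.
Assume saturation: I_D = (k_n/2)(V_GS − V_t)² = (1.9/2)×(4.01 − 1.5)² = 0.95×2.51² = 6 mA.
V_DS = V_DD − I_D·R_D = 11 − 6×0.56 = 7.64 V.
Saturation requires V_DS ≥ V_GS − V_t = 2.51 V; 7.64 ≥ 2.51 ✓.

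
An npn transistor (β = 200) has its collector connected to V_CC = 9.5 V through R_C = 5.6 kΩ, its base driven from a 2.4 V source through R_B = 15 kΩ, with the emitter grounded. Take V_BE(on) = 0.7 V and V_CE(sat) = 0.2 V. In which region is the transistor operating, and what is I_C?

Assume active: I_B = (2.4 − 0.7)/15 = 0.113 mA, giving I_C = β·I_B = 22.7 mA.
But then V_CE = 9.5 − 22.7×5.6 = -117 V < V_CE(sat) = 0.2 V — impossible in the active region.
So the transistor is saturated. With V_CE = 0.2 V, I_C = (V_CC − 0.2)/R_C = 9.3/5.6 = 1.66 mA.
Check: β·I_B = 22.7 mA > I_C = 1.66 mA, confirming saturation.

saturation; I_C ≈ 1.7 mA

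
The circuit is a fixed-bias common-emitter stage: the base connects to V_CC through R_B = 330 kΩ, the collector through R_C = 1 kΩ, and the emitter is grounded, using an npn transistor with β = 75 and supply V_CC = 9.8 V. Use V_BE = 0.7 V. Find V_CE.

V_CE ≈ 7.7 V

Base loop: V_CC = I_B·R_B + V_BE, so I_B = (9.8 − 0.7)/330 kΩ = 0.0276 mA.
In the active region I_C = β·I_B = 75 × 0.0276 = 2.07 mA.
Collector loop: V_CE = V_CC − I_C·R_C = 9.8 − 2.07×1 = 7.73 V.
Since V_CE = 7.73 V > V_CE(sat) ≈ 0.2 V, the transistor is in the active region as assumed.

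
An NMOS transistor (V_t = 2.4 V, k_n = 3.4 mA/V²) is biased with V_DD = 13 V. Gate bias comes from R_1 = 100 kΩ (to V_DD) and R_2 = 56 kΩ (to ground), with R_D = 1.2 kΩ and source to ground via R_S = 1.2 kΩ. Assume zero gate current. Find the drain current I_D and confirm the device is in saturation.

I_D ≈ 1.2 mA

V_G = V_DD·R_2/(R_1+R_2) = 13×56/156 = 4.67 V.
Assume saturation: I_D = (k_n/2)(V_GS − V_t)² with V_GS = V_G − I_D·R_S = 4.67 − 1.2·I_D.
Substituting gives 2.45·I_D² − 10.2·I_D + 8.73 = 0, with roots I_D = 1.19 or 2.99 mA.
The root I_D = 2.99 mA gives V_GS = 1.07 V ≤ V_t, so take I_D = 1.19 mA.
Then V_GS = 3.24 V and V_DS = V_DD − I_D(R_D+R_S) = 13 − 1.19×2.4 = 10.1 V.
Saturation requires V_DS ≥ V_GS − V_t = 0.837 V; 10.1 ≥ 0.837 ✓.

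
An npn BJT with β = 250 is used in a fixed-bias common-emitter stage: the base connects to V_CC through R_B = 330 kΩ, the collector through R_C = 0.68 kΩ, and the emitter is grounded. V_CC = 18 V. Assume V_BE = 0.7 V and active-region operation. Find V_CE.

Base loop: V_CC = I_B·R_B + V_BE, so I_B = (18 − 0.7)/330 kΩ = 0.0524 mA.
In the active region I_C = β·I_B = 250 × 0.0524 = 13.1 mA.
Collector loop: V_CE = V_CC − I_C·R_C = 18 − 13.1×0.68 = 9.09 V.
Since V_CE = 9.09 V > V_CE(sat) ≈ 0.2 V, the transistor is in the active region as assumed.

V_CE ≈ 9.1 V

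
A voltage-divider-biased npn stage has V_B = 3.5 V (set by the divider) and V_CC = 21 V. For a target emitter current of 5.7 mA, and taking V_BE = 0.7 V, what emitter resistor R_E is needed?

V_E = V_B − V_BE = 3.5 − 0.7 = 2.8 V.
R_E = V_E / I_E = 2.8 / 5.7 = 0.491 kΩ.

R_E ≈ 0.49 kΩ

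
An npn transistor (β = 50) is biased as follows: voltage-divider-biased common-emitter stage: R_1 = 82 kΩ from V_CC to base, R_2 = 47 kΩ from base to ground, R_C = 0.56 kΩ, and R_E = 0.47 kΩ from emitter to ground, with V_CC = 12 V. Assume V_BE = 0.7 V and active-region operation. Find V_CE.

Thevenize the base divider: V_Th = V_CC·R_2/(R_1+R_2) = 12×47/129 = 4.37 V, R_Th = R_1‖R_2 = 29.9 kΩ.
Base-emitter loop: V_Th = I_B·R_Th + V_BE + (β+1)I_B·R_E, so I_B = (4.37 − 0.7) / (29.9 + 51×0.47) = 0.0682 mA.
I_C = β·I_B = 50×0.0682 = 3.41 mA, and I_E = (β+1)I_B = 3.48 mA.
V_CE = V_CC − I_C·R_C − I_E·R_E = 12 − 3.41×0.56 − 3.48×0.47 = 8.46 V.
V_CE = 8.46 V > 0.2 V confirms active-region operation.

V_CE ≈ 8.5 V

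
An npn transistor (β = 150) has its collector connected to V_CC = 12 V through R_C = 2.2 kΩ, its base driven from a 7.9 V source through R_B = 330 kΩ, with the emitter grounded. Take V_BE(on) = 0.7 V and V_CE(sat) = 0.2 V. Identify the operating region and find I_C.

Assume active. Base-emitter loop: I_B = (V_BB − V_BE)/R_B = (7.9 − 0.7)/330 = 0.0218 mA.
I_C = β·I_B = 150×0.0218 = 3.27 mA.
V_CE = V_CC − I_C·R_C = 12 − 3.27×2.2 = 4.8 V > V_CE(sat), so the active-region assumption holds.

active; I_C ≈ 3.3 mA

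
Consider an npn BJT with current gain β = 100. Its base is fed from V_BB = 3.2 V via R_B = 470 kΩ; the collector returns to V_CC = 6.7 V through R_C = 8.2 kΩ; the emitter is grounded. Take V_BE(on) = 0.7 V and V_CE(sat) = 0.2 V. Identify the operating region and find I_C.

active; I_C ≈ 0.53 mA

Assume active. Base-emitter loop: I_B = (V_BB − V_BE)/R_B = (3.2 − 0.7)/470 = 0.00532 mA.
I_C = β·I_B = 100×0.00532 = 0.532 mA.
V_CE = V_CC − I_C·R_C = 6.7 − 0.532×8.2 = 2.34 V > V_CE(sat), so the active-region assumption holds.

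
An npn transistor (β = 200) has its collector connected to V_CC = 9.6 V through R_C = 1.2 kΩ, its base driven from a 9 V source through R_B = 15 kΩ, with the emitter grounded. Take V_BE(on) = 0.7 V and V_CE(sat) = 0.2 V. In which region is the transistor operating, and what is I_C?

Assume active: I_B = (9 − 0.7)/15 = 0.553 mA, giving I_C = β·I_B = 111 mA.
But then V_CE = 9.6 − 111×1.2 = -123 V < V_CE(sat) = 0.2 V — impossible in the active region.
So the transistor is saturated. With V_CE = 0.2 V, I_C = (V_CC − 0.2)/R_C = 9.4/1.2 = 7.83 mA.
Check: β·I_B = 111 mA > I_C = 7.83 mA, confirming saturation.

saturation; I_C ≈ 7.8 mA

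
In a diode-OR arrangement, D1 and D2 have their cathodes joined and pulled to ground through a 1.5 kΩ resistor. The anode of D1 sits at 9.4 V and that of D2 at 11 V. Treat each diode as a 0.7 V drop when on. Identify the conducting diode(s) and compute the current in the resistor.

Only D2 conducts; I_R ≈ 6.9 mA

Assume both conduct. Then node N would need to be at both 9.4−0.7 = 8.7 V and 11−0.7 = 10.3 V, which is impossible.
Assume only D2 conducts: V_N = 11 − 0.7 = 10.3 V, so I_R = 10.3/1.5 = 6.87 mA.
Check D1: its anode-to-cathode voltage is 9.4 − 10.3 = -0.9 V < 0.7 V, so it is off. The assumption is consistent.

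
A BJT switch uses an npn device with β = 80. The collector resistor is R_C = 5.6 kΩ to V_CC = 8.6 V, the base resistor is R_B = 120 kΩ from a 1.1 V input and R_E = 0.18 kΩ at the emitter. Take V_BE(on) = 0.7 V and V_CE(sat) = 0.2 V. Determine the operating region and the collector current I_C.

Assume active. Base-emitter loop: I_B = (V_BB − V_BE)/(R_B + (β+1)R_E) = (1.1 − 0.7)/(120 + 81×0.18) = 0.00297 mA.
I_C = β·I_B = 80×0.00297 = 0.238 mA.
V_CE = V_CC − I_C·R_C − I_E·R_E = 8.6 − 0.238×5.6 − 0.241×0.18 = 7.23 V > V_CE(sat), so the active-region assumption holds.

active; I_C ≈ 0.24 mA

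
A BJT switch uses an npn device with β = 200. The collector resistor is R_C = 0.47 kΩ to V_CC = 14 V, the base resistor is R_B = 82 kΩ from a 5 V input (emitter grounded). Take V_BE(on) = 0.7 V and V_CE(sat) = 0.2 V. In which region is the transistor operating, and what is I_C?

active; I_C ≈ 10 mA

Assume active. Base-emitter loop: I_B = (V_BB − V_BE)/R_B = (5 − 0.7)/82 = 0.0524 mA.
I_C = β·I_B = 200×0.0524 = 10.5 mA.
V_CE = V_CC − I_C·R_C = 14 − 10.5×0.47 = 9.07 V > V_CE(sat), so the active-region assumption holds.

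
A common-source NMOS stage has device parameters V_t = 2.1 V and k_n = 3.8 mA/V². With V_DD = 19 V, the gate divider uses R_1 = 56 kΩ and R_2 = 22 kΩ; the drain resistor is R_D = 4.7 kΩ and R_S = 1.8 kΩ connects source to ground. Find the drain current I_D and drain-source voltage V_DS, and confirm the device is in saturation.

V_G = V_DD·R_2/(R_1+R_2) = 19×22/78 = 5.36 V.
Assume saturation: I_D = (k_n/2)(V_GS − V_t)² with V_GS = V_G − I_D·R_S = 5.36 − 1.8·I_D.
Substituting gives 6.16·I_D² − 23.3·I_D + 20.2 = 0, with roots I_D = 1.34 or 2.44 mA.
The root I_D = 2.44 mA gives V_GS = 0.967 V ≤ V_t, so take I_D = 1.34 mA.
Then V_GS = 2.94 V and V_DS = V_DD − I_D(R_D+R_S) = 19 − 1.34×6.5 = 10.3 V.
Saturation requires V_DS ≥ V_GS − V_t = 0.841 V; 10.3 ≥ 0.841 ✓.

I_D ≈ 1.3 mA, V_DS ≈ 10 V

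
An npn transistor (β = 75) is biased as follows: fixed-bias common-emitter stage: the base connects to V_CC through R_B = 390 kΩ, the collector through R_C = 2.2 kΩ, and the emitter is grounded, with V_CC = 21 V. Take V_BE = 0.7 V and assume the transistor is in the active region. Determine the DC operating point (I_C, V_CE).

Base loop: V_CC = I_B·R_B + V_BE, so I_B = (21 − 0.7)/390 kΩ = 0.0521 mA.
In the active region I_C = β·I_B = 75 × 0.0521 = 3.9 mA.
Collector loop: V_CE = V_CC − I_C·R_C = 21 − 3.9×2.2 = 12.4 V.
Since V_CE = 12.4 V > V_CE(sat) ≈ 0.2 V, the transistor is in the active region as assumed.

I_C ≈ 3.9 mA, V_CE ≈ 12 V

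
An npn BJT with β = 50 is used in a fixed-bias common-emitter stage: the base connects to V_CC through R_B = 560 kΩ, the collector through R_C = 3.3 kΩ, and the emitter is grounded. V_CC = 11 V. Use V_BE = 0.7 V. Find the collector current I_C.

I_C ≈ 0.92 mA

Base loop: V_CC = I_B·R_B + V_BE, so I_B = (11 − 0.7)/560 kΩ = 0.0184 mA.
In the active region I_C = β·I_B = 50 × 0.0184 = 0.92 mA.
Collector loop: V_CE = V_CC − I_C·R_C = 11 − 0.92×3.3 = 7.97 V.
Since V_CE = 7.97 V > V_CE(sat) ≈ 0.2 V, the transistor is in the active region as assumed.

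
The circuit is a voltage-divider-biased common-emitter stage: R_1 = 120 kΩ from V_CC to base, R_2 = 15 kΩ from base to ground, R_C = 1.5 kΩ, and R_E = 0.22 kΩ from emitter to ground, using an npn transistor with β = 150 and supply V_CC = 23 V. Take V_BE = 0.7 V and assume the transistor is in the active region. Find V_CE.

V_CE ≈ 13 V

Thevenize the base divider: V_Th = V_CC·R_2/(R_1+R_2) = 23×15/135 = 2.56 V, R_Th = R_1‖R_2 = 13.3 kΩ.
Base-emitter loop: V_Th = I_B·R_Th + V_BE + (β+1)I_B·R_E, so I_B = (2.56 − 0.7) / (13.3 + 151×0.22) = 0.0399 mA.
I_C = β·I_B = 150×0.0399 = 5.98 mA, and I_E = (β+1)I_B = 6.02 mA.
V_CE = V_CC − I_C·R_C − I_E·R_E = 23 − 5.98×1.5 − 6.02×0.22 = 12.7 V.
V_CE = 12.7 V > 0.2 V confirms active-region operation.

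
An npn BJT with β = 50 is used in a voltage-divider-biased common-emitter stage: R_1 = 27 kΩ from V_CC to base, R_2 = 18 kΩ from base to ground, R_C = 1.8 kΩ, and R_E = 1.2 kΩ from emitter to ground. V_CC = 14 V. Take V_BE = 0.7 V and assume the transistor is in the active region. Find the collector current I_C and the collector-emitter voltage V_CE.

Thevenize the base divider: V_Th = V_CC·R_2/(R_1+R_2) = 14×18/45 = 5.6 V, R_Th = R_1‖R_2 = 10.8 kΩ.
Base-emitter loop: V_Th = I_B·R_Th + V_BE + (β+1)I_B·R_E, so I_B = (5.6 − 0.7) / (10.8 + 51×1.2) = 0.0681 mA.
I_C = β·I_B = 50×0.0681 = 3.4 mA, and I_E = (β+1)I_B = 3.47 mA.
V_CE = V_CC − I_C·R_C − I_E·R_E = 14 − 3.4×1.8 − 3.47×1.2 = 3.71 V.
V_CE = 3.71 V > 0.2 V confirms active-region operation.

I_C ≈ 3.4 mA, V_CE ≈ 3.7 V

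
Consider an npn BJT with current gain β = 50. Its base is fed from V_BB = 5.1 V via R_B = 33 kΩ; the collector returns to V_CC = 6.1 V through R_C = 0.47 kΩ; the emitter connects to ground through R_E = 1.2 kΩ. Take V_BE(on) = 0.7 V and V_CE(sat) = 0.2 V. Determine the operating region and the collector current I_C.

active; I_C ≈ 2.3 mA

Assume active. Base-emitter loop: I_B = (V_BB − V_BE)/(R_B + (β+1)R_E) = (5.1 − 0.7)/(33 + 51×1.2) = 0.0467 mA.
I_C = β·I_B = 50×0.0467 = 2.34 mA.
V_CE = V_CC − I_C·R_C − I_E·R_E = 6.1 − 2.34×0.47 − 2.38×1.2 = 2.14 V > V_CE(sat), so the active-region assumption holds.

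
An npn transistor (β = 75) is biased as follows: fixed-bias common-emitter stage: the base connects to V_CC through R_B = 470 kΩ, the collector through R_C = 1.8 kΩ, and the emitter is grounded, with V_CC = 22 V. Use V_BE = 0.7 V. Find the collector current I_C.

Base loop: V_CC = I_B·R_B + V_BE, so I_B = (22 − 0.7)/470 kΩ = 0.0453 mA.
In the active region I_C = β·I_B = 75 × 0.0453 = 3.4 mA.
Collector loop: V_CE = V_CC − I_C·R_C = 22 − 3.4×1.8 = 15.9 V.
Since V_CE = 15.9 V > V_CE(sat) ≈ 0.2 V, the transistor is in the active region as assumed.

I_C ≈ 3.4 mA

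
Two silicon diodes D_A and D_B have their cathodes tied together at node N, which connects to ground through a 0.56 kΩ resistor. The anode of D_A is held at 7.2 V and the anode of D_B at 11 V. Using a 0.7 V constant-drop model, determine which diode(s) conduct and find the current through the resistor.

Only D_B conducts; I_R ≈ 18 mA

Assume both conduct. Then node N would need to be at both 7.2−0.7 = 6.5 V and 11−0.7 = 10.3 V, which is impossible.
Assume only D_B conducts: V_N = 11 − 0.7 = 10.3 V, so I_R = 10.3/0.56 = 18.4 mA.
Check D_A: its anode-to-cathode voltage is 7.2 − 10.3 = -3.1 V < 0.7 V, so it is off. The assumption is consistent.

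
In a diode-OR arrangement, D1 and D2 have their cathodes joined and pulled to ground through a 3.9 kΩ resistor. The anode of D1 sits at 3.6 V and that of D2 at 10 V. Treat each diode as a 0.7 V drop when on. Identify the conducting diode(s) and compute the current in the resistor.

Only D2 conducts; I_R ≈ 2.4 mA

Assume both conduct. Then node N would need to be at both 3.6−0.7 = 2.9 V and 10−0.7 = 9.3 V, which is impossible.
Assume only D2 conducts: V_N = 10 − 0.7 = 9.3 V, so I_R = 9.3/3.9 = 2.38 mA.
Check D1: its anode-to-cathode voltage is 3.6 − 9.3 = -5.7 V < 0.7 V, so it is off. The assumption is consistent.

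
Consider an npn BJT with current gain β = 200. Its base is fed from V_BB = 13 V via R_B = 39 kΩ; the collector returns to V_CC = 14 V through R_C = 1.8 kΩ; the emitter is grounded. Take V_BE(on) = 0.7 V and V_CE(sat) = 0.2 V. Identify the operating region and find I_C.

saturation; I_C ≈ 7.7 mA

Assume active: I_B = (13 − 0.7)/39 = 0.315 mA, giving I_C = β·I_B = 63.1 mA.
But then V_CE = 14 − 63.1×1.8 = -99.5 V < V_CE(sat) = 0.2 V — impossible in the active region.
So the transistor is saturated. With V_CE = 0.2 V, I_C = (V_CC − 0.2)/R_C = 13.8/1.8 = 7.67 mA.
Check: β·I_B = 63.1 mA > I_C = 7.67 mA, confirming saturation.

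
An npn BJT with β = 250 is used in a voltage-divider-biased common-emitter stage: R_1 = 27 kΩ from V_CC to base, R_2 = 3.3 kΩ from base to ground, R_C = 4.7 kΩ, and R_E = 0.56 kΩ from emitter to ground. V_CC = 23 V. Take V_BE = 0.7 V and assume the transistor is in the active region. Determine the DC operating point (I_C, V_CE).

I_C ≈ 3.1 mA, V_CE ≈ 6.5 V

Thevenize the base divider: V_Th = V_CC·R_2/(R_1+R_2) = 23×3.3/30.3 = 2.5 V, R_Th = R_1‖R_2 = 2.94 kΩ.
Base-emitter loop: V_Th = I_B·R_Th + V_BE + (β+1)I_B·R_E, so I_B = (2.5 − 0.7) / (2.94 + 251×0.56) = 0.0126 mA.
I_C = β·I_B = 250×0.0126 = 3.14 mA, and I_E = (β+1)I_B = 3.16 mA.
V_CE = V_CC − I_C·R_C − I_E·R_E = 23 − 3.14×4.7 − 3.16×0.56 = 6.45 V.
V_CE = 6.45 V > 0.2 V confirms active-region operation.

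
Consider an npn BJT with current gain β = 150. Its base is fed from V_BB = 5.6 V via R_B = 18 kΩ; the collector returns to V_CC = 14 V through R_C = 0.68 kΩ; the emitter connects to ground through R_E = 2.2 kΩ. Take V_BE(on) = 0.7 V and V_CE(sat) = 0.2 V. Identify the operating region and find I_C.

Assume active. Base-emitter loop: I_B = (V_BB − V_BE)/(R_B + (β+1)R_E) = (5.6 − 0.7)/(18 + 151×2.2) = 0.014 mA.
I_C = β·I_B = 150×0.014 = 2.1 mA.
V_CE = V_CC − I_C·R_C − I_E·R_E = 14 − 2.1×0.68 − 2.11×2.2 = 7.92 V > V_CE(sat), so the active-region assumption holds.

active; I_C ≈ 2.1 mA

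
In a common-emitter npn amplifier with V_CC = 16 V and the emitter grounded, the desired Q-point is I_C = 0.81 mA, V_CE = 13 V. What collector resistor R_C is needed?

R_C ≈ 3.7 kΩ

Collector loop: V_CC = I_C·R_C + V_CE.
R_C = (V_CC − V_CE)/I_C = (16 − 13)/0.81 = 3.7 kΩ.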